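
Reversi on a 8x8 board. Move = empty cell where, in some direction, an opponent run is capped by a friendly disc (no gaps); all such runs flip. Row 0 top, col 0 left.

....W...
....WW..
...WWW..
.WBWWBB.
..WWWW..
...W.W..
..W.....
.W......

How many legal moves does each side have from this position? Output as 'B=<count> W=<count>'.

-- B to move --
(0,3): flips 2 -> legal
(0,5): flips 4 -> legal
(0,6): no bracket -> illegal
(1,2): no bracket -> illegal
(1,3): flips 1 -> legal
(1,6): no bracket -> illegal
(2,0): no bracket -> illegal
(2,1): no bracket -> illegal
(2,2): no bracket -> illegal
(2,6): no bracket -> illegal
(3,0): flips 1 -> legal
(4,0): no bracket -> illegal
(4,1): no bracket -> illegal
(4,6): no bracket -> illegal
(5,1): no bracket -> illegal
(5,2): flips 1 -> legal
(5,4): flips 2 -> legal
(5,6): no bracket -> illegal
(6,0): no bracket -> illegal
(6,1): no bracket -> illegal
(6,3): no bracket -> illegal
(6,4): no bracket -> illegal
(6,5): flips 2 -> legal
(6,6): no bracket -> illegal
(7,0): no bracket -> illegal
(7,2): no bracket -> illegal
(7,3): no bracket -> illegal
B mobility = 7
-- W to move --
(2,1): flips 1 -> legal
(2,2): flips 1 -> legal
(2,6): flips 1 -> legal
(2,7): flips 1 -> legal
(3,7): flips 2 -> legal
(4,1): flips 1 -> legal
(4,6): flips 1 -> legal
(4,7): flips 1 -> legal
W mobility = 8

Answer: B=7 W=8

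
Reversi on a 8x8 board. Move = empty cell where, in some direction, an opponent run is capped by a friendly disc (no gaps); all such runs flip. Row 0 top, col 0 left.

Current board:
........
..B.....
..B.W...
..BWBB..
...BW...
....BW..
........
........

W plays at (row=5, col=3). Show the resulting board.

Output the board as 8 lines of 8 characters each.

Place W at (5,3); scan 8 dirs for brackets.
Dir NW: first cell '.' (not opp) -> no flip
Dir N: opp run (4,3) capped by W -> flip
Dir NE: first cell 'W' (not opp) -> no flip
Dir W: first cell '.' (not opp) -> no flip
Dir E: opp run (5,4) capped by W -> flip
Dir SW: first cell '.' (not opp) -> no flip
Dir S: first cell '.' (not opp) -> no flip
Dir SE: first cell '.' (not opp) -> no flip
All flips: (4,3) (5,4)

Answer: ........
..B.....
..B.W...
..BWBB..
...WW...
...WWW..
........
........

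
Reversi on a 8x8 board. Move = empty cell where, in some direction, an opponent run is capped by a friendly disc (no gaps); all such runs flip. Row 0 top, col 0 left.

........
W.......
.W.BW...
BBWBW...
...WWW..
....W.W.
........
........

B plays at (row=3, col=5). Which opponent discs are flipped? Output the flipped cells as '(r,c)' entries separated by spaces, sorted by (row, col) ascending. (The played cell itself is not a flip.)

Answer: (3,4)

Derivation:
Dir NW: opp run (2,4), next='.' -> no flip
Dir N: first cell '.' (not opp) -> no flip
Dir NE: first cell '.' (not opp) -> no flip
Dir W: opp run (3,4) capped by B -> flip
Dir E: first cell '.' (not opp) -> no flip
Dir SW: opp run (4,4), next='.' -> no flip
Dir S: opp run (4,5), next='.' -> no flip
Dir SE: first cell '.' (not opp) -> no flip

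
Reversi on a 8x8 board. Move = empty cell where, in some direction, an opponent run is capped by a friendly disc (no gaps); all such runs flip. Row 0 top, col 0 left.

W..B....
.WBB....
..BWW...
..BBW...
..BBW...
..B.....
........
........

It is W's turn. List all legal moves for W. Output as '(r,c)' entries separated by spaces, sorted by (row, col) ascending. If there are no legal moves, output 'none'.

(0,1): flips 1 -> legal
(0,2): flips 1 -> legal
(0,4): no bracket -> illegal
(1,4): flips 2 -> legal
(2,1): flips 1 -> legal
(3,1): flips 2 -> legal
(4,1): flips 3 -> legal
(5,1): flips 2 -> legal
(5,3): flips 2 -> legal
(5,4): no bracket -> illegal
(6,1): flips 2 -> legal
(6,2): no bracket -> illegal
(6,3): no bracket -> illegal

Answer: (0,1) (0,2) (1,4) (2,1) (3,1) (4,1) (5,1) (5,3) (6,1)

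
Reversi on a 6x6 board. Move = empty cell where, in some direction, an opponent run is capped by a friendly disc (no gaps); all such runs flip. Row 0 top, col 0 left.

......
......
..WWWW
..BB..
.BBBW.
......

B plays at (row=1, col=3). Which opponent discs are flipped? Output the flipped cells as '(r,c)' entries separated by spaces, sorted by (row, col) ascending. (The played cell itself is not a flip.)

Answer: (2,3)

Derivation:
Dir NW: first cell '.' (not opp) -> no flip
Dir N: first cell '.' (not opp) -> no flip
Dir NE: first cell '.' (not opp) -> no flip
Dir W: first cell '.' (not opp) -> no flip
Dir E: first cell '.' (not opp) -> no flip
Dir SW: opp run (2,2), next='.' -> no flip
Dir S: opp run (2,3) capped by B -> flip
Dir SE: opp run (2,4), next='.' -> no flip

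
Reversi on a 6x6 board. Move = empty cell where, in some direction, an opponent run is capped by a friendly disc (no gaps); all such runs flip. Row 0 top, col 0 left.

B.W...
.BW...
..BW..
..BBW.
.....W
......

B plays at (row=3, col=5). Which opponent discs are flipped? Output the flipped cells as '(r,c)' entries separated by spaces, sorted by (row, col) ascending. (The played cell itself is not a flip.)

Answer: (3,4)

Derivation:
Dir NW: first cell '.' (not opp) -> no flip
Dir N: first cell '.' (not opp) -> no flip
Dir NE: edge -> no flip
Dir W: opp run (3,4) capped by B -> flip
Dir E: edge -> no flip
Dir SW: first cell '.' (not opp) -> no flip
Dir S: opp run (4,5), next='.' -> no flip
Dir SE: edge -> no flip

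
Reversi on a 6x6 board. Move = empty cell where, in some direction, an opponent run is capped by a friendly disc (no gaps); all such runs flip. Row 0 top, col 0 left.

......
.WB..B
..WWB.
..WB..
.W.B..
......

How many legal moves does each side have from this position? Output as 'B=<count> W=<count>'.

-- B to move --
(0,0): flips 2 -> legal
(0,1): no bracket -> illegal
(0,2): no bracket -> illegal
(1,0): flips 1 -> legal
(1,3): flips 1 -> legal
(1,4): no bracket -> illegal
(2,0): no bracket -> illegal
(2,1): flips 3 -> legal
(3,0): no bracket -> illegal
(3,1): flips 1 -> legal
(3,4): flips 1 -> legal
(4,0): no bracket -> illegal
(4,2): flips 2 -> legal
(5,0): no bracket -> illegal
(5,1): no bracket -> illegal
(5,2): no bracket -> illegal
B mobility = 7
-- W to move --
(0,1): flips 1 -> legal
(0,2): flips 1 -> legal
(0,3): no bracket -> illegal
(0,4): no bracket -> illegal
(0,5): no bracket -> illegal
(1,3): flips 1 -> legal
(1,4): no bracket -> illegal
(2,1): no bracket -> illegal
(2,5): flips 1 -> legal
(3,4): flips 1 -> legal
(3,5): no bracket -> illegal
(4,2): no bracket -> illegal
(4,4): flips 1 -> legal
(5,2): no bracket -> illegal
(5,3): flips 2 -> legal
(5,4): flips 1 -> legal
W mobility = 8

Answer: B=7 W=8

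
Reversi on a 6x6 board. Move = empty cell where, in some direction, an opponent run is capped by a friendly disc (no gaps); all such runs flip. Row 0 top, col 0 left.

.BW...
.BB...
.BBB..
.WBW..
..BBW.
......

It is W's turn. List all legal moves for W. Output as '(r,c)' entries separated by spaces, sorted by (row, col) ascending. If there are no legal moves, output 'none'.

Answer: (0,0) (1,3) (2,0) (4,1) (5,1) (5,2) (5,3)

Derivation:
(0,0): flips 3 -> legal
(0,3): no bracket -> illegal
(1,0): no bracket -> illegal
(1,3): flips 2 -> legal
(1,4): no bracket -> illegal
(2,0): flips 1 -> legal
(2,4): no bracket -> illegal
(3,0): no bracket -> illegal
(3,4): no bracket -> illegal
(4,1): flips 2 -> legal
(5,1): flips 1 -> legal
(5,2): flips 4 -> legal
(5,3): flips 2 -> legal
(5,4): no bracket -> illegal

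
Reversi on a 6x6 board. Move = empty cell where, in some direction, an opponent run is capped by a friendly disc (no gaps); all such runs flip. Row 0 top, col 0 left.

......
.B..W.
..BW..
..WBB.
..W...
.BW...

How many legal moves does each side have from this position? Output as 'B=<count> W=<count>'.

-- B to move --
(0,3): no bracket -> illegal
(0,4): no bracket -> illegal
(0,5): no bracket -> illegal
(1,2): flips 1 -> legal
(1,3): flips 1 -> legal
(1,5): no bracket -> illegal
(2,1): no bracket -> illegal
(2,4): flips 1 -> legal
(2,5): no bracket -> illegal
(3,1): flips 1 -> legal
(4,1): no bracket -> illegal
(4,3): no bracket -> illegal
(5,3): flips 1 -> legal
B mobility = 5
-- W to move --
(0,0): no bracket -> illegal
(0,1): no bracket -> illegal
(0,2): no bracket -> illegal
(1,0): no bracket -> illegal
(1,2): flips 1 -> legal
(1,3): no bracket -> illegal
(2,0): no bracket -> illegal
(2,1): flips 1 -> legal
(2,4): flips 1 -> legal
(2,5): no bracket -> illegal
(3,1): no bracket -> illegal
(3,5): flips 2 -> legal
(4,0): no bracket -> illegal
(4,1): no bracket -> illegal
(4,3): flips 1 -> legal
(4,4): no bracket -> illegal
(4,5): flips 1 -> legal
(5,0): flips 1 -> legal
W mobility = 7

Answer: B=5 W=7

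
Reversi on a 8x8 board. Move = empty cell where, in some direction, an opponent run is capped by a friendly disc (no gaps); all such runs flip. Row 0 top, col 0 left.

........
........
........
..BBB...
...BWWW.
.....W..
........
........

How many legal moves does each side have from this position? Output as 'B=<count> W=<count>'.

Answer: B=4 W=4

Derivation:
-- B to move --
(3,5): no bracket -> illegal
(3,6): no bracket -> illegal
(3,7): no bracket -> illegal
(4,7): flips 3 -> legal
(5,3): no bracket -> illegal
(5,4): flips 1 -> legal
(5,6): flips 1 -> legal
(5,7): no bracket -> illegal
(6,4): no bracket -> illegal
(6,5): no bracket -> illegal
(6,6): flips 2 -> legal
B mobility = 4
-- W to move --
(2,1): no bracket -> illegal
(2,2): flips 1 -> legal
(2,3): flips 1 -> legal
(2,4): flips 1 -> legal
(2,5): no bracket -> illegal
(3,1): no bracket -> illegal
(3,5): no bracket -> illegal
(4,1): no bracket -> illegal
(4,2): flips 1 -> legal
(5,2): no bracket -> illegal
(5,3): no bracket -> illegal
(5,4): no bracket -> illegal
W mobility = 4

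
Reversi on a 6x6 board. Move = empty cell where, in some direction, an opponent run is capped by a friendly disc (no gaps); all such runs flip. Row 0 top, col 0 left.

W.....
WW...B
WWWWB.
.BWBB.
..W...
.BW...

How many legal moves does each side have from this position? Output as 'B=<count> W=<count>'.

-- B to move --
(0,1): flips 2 -> legal
(0,2): no bracket -> illegal
(1,2): flips 1 -> legal
(1,3): flips 2 -> legal
(1,4): no bracket -> illegal
(3,0): no bracket -> illegal
(4,1): no bracket -> illegal
(4,3): no bracket -> illegal
(5,3): flips 2 -> legal
B mobility = 4
-- W to move --
(0,4): no bracket -> illegal
(0,5): no bracket -> illegal
(1,3): no bracket -> illegal
(1,4): no bracket -> illegal
(2,5): flips 1 -> legal
(3,0): flips 1 -> legal
(3,5): flips 2 -> legal
(4,0): flips 1 -> legal
(4,1): flips 1 -> legal
(4,3): flips 1 -> legal
(4,4): flips 1 -> legal
(4,5): flips 1 -> legal
(5,0): flips 1 -> legal
W mobility = 9

Answer: B=4 W=9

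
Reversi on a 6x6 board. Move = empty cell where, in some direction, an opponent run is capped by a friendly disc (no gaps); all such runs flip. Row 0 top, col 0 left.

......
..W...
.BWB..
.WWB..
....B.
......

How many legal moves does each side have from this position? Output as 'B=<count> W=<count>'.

-- B to move --
(0,1): flips 1 -> legal
(0,2): no bracket -> illegal
(0,3): flips 1 -> legal
(1,1): flips 1 -> legal
(1,3): no bracket -> illegal
(2,0): no bracket -> illegal
(3,0): flips 2 -> legal
(4,0): no bracket -> illegal
(4,1): flips 2 -> legal
(4,2): no bracket -> illegal
(4,3): flips 1 -> legal
B mobility = 6
-- W to move --
(1,0): flips 1 -> legal
(1,1): flips 1 -> legal
(1,3): no bracket -> illegal
(1,4): flips 1 -> legal
(2,0): flips 1 -> legal
(2,4): flips 1 -> legal
(3,0): flips 1 -> legal
(3,4): flips 2 -> legal
(3,5): no bracket -> illegal
(4,2): no bracket -> illegal
(4,3): no bracket -> illegal
(4,5): no bracket -> illegal
(5,3): no bracket -> illegal
(5,4): no bracket -> illegal
(5,5): flips 2 -> legal
W mobility = 8

Answer: B=6 W=8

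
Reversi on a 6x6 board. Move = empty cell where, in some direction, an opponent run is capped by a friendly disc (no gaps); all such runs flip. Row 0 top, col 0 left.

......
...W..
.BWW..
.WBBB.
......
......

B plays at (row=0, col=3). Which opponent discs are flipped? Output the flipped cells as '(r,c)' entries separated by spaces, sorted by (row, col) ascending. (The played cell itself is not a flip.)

Answer: (1,3) (2,3)

Derivation:
Dir NW: edge -> no flip
Dir N: edge -> no flip
Dir NE: edge -> no flip
Dir W: first cell '.' (not opp) -> no flip
Dir E: first cell '.' (not opp) -> no flip
Dir SW: first cell '.' (not opp) -> no flip
Dir S: opp run (1,3) (2,3) capped by B -> flip
Dir SE: first cell '.' (not opp) -> no flip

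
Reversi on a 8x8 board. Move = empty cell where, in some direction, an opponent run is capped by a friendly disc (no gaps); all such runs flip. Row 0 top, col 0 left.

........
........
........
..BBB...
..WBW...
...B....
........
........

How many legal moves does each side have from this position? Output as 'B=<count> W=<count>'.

-- B to move --
(3,1): flips 1 -> legal
(3,5): flips 1 -> legal
(4,1): flips 1 -> legal
(4,5): flips 1 -> legal
(5,1): flips 1 -> legal
(5,2): flips 1 -> legal
(5,4): flips 1 -> legal
(5,5): flips 1 -> legal
B mobility = 8
-- W to move --
(2,1): no bracket -> illegal
(2,2): flips 2 -> legal
(2,3): no bracket -> illegal
(2,4): flips 2 -> legal
(2,5): no bracket -> illegal
(3,1): no bracket -> illegal
(3,5): no bracket -> illegal
(4,1): no bracket -> illegal
(4,5): no bracket -> illegal
(5,2): no bracket -> illegal
(5,4): no bracket -> illegal
(6,2): flips 1 -> legal
(6,3): no bracket -> illegal
(6,4): flips 1 -> legal
W mobility = 4

Answer: B=8 W=4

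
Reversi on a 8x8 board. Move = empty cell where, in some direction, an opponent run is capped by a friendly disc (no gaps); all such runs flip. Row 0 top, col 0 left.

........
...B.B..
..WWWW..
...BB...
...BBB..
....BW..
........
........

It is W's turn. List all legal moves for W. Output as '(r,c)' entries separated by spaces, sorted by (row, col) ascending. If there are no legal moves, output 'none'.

Answer: (0,2) (0,3) (0,4) (0,5) (0,6) (3,5) (4,2) (5,2) (5,3) (5,6) (6,4)

Derivation:
(0,2): flips 1 -> legal
(0,3): flips 1 -> legal
(0,4): flips 1 -> legal
(0,5): flips 1 -> legal
(0,6): flips 1 -> legal
(1,2): no bracket -> illegal
(1,4): no bracket -> illegal
(1,6): no bracket -> illegal
(2,6): no bracket -> illegal
(3,2): no bracket -> illegal
(3,5): flips 1 -> legal
(3,6): no bracket -> illegal
(4,2): flips 1 -> legal
(4,6): no bracket -> illegal
(5,2): flips 2 -> legal
(5,3): flips 3 -> legal
(5,6): flips 2 -> legal
(6,3): no bracket -> illegal
(6,4): flips 3 -> legal
(6,5): no bracket -> illegal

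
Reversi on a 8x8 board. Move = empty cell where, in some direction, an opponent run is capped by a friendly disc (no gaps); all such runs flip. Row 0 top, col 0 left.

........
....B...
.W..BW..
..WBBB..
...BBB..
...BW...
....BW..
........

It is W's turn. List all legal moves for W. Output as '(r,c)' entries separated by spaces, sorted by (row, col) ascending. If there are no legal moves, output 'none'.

(0,3): flips 1 -> legal
(0,4): flips 4 -> legal
(0,5): no bracket -> illegal
(1,3): no bracket -> illegal
(1,5): no bracket -> illegal
(2,2): no bracket -> illegal
(2,3): flips 1 -> legal
(2,6): no bracket -> illegal
(3,6): flips 4 -> legal
(4,2): no bracket -> illegal
(4,6): no bracket -> illegal
(5,2): flips 3 -> legal
(5,5): flips 2 -> legal
(5,6): no bracket -> illegal
(6,2): no bracket -> illegal
(6,3): flips 1 -> legal
(7,3): no bracket -> illegal
(7,4): flips 1 -> legal
(7,5): no bracket -> illegal

Answer: (0,3) (0,4) (2,3) (3,6) (5,2) (5,5) (6,3) (7,4)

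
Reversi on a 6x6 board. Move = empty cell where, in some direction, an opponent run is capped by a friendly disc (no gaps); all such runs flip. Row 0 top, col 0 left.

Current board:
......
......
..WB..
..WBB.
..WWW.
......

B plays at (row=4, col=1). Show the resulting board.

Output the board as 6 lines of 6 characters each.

Place B at (4,1); scan 8 dirs for brackets.
Dir NW: first cell '.' (not opp) -> no flip
Dir N: first cell '.' (not opp) -> no flip
Dir NE: opp run (3,2) capped by B -> flip
Dir W: first cell '.' (not opp) -> no flip
Dir E: opp run (4,2) (4,3) (4,4), next='.' -> no flip
Dir SW: first cell '.' (not opp) -> no flip
Dir S: first cell '.' (not opp) -> no flip
Dir SE: first cell '.' (not opp) -> no flip
All flips: (3,2)

Answer: ......
......
..WB..
..BBB.
.BWWW.
......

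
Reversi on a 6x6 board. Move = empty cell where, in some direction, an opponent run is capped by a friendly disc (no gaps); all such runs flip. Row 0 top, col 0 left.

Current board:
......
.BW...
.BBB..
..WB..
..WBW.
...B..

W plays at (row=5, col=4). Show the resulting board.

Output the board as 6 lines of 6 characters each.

Place W at (5,4); scan 8 dirs for brackets.
Dir NW: opp run (4,3) capped by W -> flip
Dir N: first cell 'W' (not opp) -> no flip
Dir NE: first cell '.' (not opp) -> no flip
Dir W: opp run (5,3), next='.' -> no flip
Dir E: first cell '.' (not opp) -> no flip
Dir SW: edge -> no flip
Dir S: edge -> no flip
Dir SE: edge -> no flip
All flips: (4,3)

Answer: ......
.BW...
.BBB..
..WB..
..WWW.
...BW.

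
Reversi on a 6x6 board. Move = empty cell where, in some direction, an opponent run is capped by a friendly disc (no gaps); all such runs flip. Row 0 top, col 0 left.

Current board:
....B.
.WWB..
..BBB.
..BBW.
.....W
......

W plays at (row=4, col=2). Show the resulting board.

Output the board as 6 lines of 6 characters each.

Answer: ....B.
.WWB..
..WBB.
..WBW.
..W..W
......

Derivation:
Place W at (4,2); scan 8 dirs for brackets.
Dir NW: first cell '.' (not opp) -> no flip
Dir N: opp run (3,2) (2,2) capped by W -> flip
Dir NE: opp run (3,3) (2,4), next='.' -> no flip
Dir W: first cell '.' (not opp) -> no flip
Dir E: first cell '.' (not opp) -> no flip
Dir SW: first cell '.' (not opp) -> no flip
Dir S: first cell '.' (not opp) -> no flip
Dir SE: first cell '.' (not opp) -> no flip
All flips: (2,2) (3,2)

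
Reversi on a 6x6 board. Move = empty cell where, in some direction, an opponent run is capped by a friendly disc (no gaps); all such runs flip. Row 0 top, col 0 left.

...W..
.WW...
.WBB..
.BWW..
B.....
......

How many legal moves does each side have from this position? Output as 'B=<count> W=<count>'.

-- B to move --
(0,0): flips 1 -> legal
(0,1): flips 3 -> legal
(0,2): flips 1 -> legal
(0,4): no bracket -> illegal
(1,0): no bracket -> illegal
(1,3): no bracket -> illegal
(1,4): no bracket -> illegal
(2,0): flips 1 -> legal
(2,4): no bracket -> illegal
(3,0): no bracket -> illegal
(3,4): flips 2 -> legal
(4,1): flips 1 -> legal
(4,2): flips 1 -> legal
(4,3): flips 1 -> legal
(4,4): flips 1 -> legal
B mobility = 9
-- W to move --
(1,3): flips 1 -> legal
(1,4): flips 1 -> legal
(2,0): no bracket -> illegal
(2,4): flips 2 -> legal
(3,0): flips 1 -> legal
(3,4): flips 1 -> legal
(4,1): flips 1 -> legal
(4,2): no bracket -> illegal
(5,0): no bracket -> illegal
(5,1): no bracket -> illegal
W mobility = 6

Answer: B=9 W=6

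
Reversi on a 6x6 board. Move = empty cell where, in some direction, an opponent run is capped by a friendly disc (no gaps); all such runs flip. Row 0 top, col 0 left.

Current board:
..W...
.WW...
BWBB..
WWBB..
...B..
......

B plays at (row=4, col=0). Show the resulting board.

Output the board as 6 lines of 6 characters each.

Answer: ..W...
.WW...
BWBB..
BBBB..
B..B..
......

Derivation:
Place B at (4,0); scan 8 dirs for brackets.
Dir NW: edge -> no flip
Dir N: opp run (3,0) capped by B -> flip
Dir NE: opp run (3,1) capped by B -> flip
Dir W: edge -> no flip
Dir E: first cell '.' (not opp) -> no flip
Dir SW: edge -> no flip
Dir S: first cell '.' (not opp) -> no flip
Dir SE: first cell '.' (not opp) -> no flip
All flips: (3,0) (3,1)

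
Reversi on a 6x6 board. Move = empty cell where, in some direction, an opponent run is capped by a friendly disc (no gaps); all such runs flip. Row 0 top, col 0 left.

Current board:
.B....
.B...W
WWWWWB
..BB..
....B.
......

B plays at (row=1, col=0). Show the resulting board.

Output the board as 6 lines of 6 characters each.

Answer: .B....
BB...W
WBWWWB
..BB..
....B.
......

Derivation:
Place B at (1,0); scan 8 dirs for brackets.
Dir NW: edge -> no flip
Dir N: first cell '.' (not opp) -> no flip
Dir NE: first cell 'B' (not opp) -> no flip
Dir W: edge -> no flip
Dir E: first cell 'B' (not opp) -> no flip
Dir SW: edge -> no flip
Dir S: opp run (2,0), next='.' -> no flip
Dir SE: opp run (2,1) capped by B -> flip
All flips: (2,1)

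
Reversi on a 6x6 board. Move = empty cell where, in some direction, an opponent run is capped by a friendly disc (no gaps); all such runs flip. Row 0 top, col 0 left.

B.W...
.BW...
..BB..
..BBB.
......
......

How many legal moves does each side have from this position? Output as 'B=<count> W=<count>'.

Answer: B=2 W=4

Derivation:
-- B to move --
(0,1): flips 1 -> legal
(0,3): no bracket -> illegal
(1,3): flips 1 -> legal
(2,1): no bracket -> illegal
B mobility = 2
-- W to move --
(0,1): no bracket -> illegal
(1,0): flips 1 -> legal
(1,3): no bracket -> illegal
(1,4): no bracket -> illegal
(2,0): flips 1 -> legal
(2,1): no bracket -> illegal
(2,4): no bracket -> illegal
(2,5): no bracket -> illegal
(3,1): no bracket -> illegal
(3,5): no bracket -> illegal
(4,1): no bracket -> illegal
(4,2): flips 2 -> legal
(4,3): no bracket -> illegal
(4,4): no bracket -> illegal
(4,5): flips 2 -> legal
W mobility = 4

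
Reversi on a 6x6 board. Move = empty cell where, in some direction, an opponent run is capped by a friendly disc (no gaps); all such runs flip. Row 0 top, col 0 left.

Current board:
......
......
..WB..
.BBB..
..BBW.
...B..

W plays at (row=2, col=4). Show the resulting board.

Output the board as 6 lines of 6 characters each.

Place W at (2,4); scan 8 dirs for brackets.
Dir NW: first cell '.' (not opp) -> no flip
Dir N: first cell '.' (not opp) -> no flip
Dir NE: first cell '.' (not opp) -> no flip
Dir W: opp run (2,3) capped by W -> flip
Dir E: first cell '.' (not opp) -> no flip
Dir SW: opp run (3,3) (4,2), next='.' -> no flip
Dir S: first cell '.' (not opp) -> no flip
Dir SE: first cell '.' (not opp) -> no flip
All flips: (2,3)

Answer: ......
......
..WWW.
.BBB..
..BBW.
...B..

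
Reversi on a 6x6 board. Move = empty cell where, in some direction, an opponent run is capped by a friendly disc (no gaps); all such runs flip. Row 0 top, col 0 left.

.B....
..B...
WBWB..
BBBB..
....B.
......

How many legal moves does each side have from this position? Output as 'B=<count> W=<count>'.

Answer: B=3 W=5

Derivation:
-- B to move --
(1,0): flips 1 -> legal
(1,1): flips 1 -> legal
(1,3): flips 1 -> legal
B mobility = 3
-- W to move --
(0,0): no bracket -> illegal
(0,2): flips 1 -> legal
(0,3): no bracket -> illegal
(1,0): no bracket -> illegal
(1,1): no bracket -> illegal
(1,3): no bracket -> illegal
(1,4): no bracket -> illegal
(2,4): flips 1 -> legal
(3,4): no bracket -> illegal
(3,5): no bracket -> illegal
(4,0): flips 2 -> legal
(4,1): no bracket -> illegal
(4,2): flips 2 -> legal
(4,3): no bracket -> illegal
(4,5): no bracket -> illegal
(5,3): no bracket -> illegal
(5,4): no bracket -> illegal
(5,5): flips 2 -> legal
W mobility = 5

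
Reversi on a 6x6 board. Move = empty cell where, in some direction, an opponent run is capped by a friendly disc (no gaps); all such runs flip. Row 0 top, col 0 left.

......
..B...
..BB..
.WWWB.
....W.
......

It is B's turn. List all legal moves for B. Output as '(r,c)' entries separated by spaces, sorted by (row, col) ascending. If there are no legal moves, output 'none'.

(2,0): no bracket -> illegal
(2,1): no bracket -> illegal
(2,4): no bracket -> illegal
(3,0): flips 3 -> legal
(3,5): no bracket -> illegal
(4,0): flips 1 -> legal
(4,1): flips 1 -> legal
(4,2): flips 1 -> legal
(4,3): flips 1 -> legal
(4,5): no bracket -> illegal
(5,3): no bracket -> illegal
(5,4): flips 1 -> legal
(5,5): flips 2 -> legal

Answer: (3,0) (4,0) (4,1) (4,2) (4,3) (5,4) (5,5)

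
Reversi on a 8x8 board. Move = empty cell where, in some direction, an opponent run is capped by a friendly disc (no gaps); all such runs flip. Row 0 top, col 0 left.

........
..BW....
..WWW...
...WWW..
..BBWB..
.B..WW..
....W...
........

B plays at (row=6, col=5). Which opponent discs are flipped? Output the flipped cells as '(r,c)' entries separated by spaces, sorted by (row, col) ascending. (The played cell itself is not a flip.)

Dir NW: opp run (5,4) capped by B -> flip
Dir N: opp run (5,5) capped by B -> flip
Dir NE: first cell '.' (not opp) -> no flip
Dir W: opp run (6,4), next='.' -> no flip
Dir E: first cell '.' (not opp) -> no flip
Dir SW: first cell '.' (not opp) -> no flip
Dir S: first cell '.' (not opp) -> no flip
Dir SE: first cell '.' (not opp) -> no flip

Answer: (5,4) (5,5)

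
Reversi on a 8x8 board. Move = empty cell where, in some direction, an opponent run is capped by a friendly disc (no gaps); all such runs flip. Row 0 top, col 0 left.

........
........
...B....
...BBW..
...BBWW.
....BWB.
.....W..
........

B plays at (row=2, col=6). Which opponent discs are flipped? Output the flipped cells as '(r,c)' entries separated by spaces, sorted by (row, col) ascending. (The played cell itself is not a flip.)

Answer: (3,5)

Derivation:
Dir NW: first cell '.' (not opp) -> no flip
Dir N: first cell '.' (not opp) -> no flip
Dir NE: first cell '.' (not opp) -> no flip
Dir W: first cell '.' (not opp) -> no flip
Dir E: first cell '.' (not opp) -> no flip
Dir SW: opp run (3,5) capped by B -> flip
Dir S: first cell '.' (not opp) -> no flip
Dir SE: first cell '.' (not opp) -> no flip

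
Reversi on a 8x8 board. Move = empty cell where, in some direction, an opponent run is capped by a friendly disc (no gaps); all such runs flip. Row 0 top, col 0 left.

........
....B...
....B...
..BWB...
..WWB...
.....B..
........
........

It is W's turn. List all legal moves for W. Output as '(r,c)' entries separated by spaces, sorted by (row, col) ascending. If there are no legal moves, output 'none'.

Answer: (1,5) (2,1) (2,2) (2,5) (3,1) (3,5) (4,5) (6,6)

Derivation:
(0,3): no bracket -> illegal
(0,4): no bracket -> illegal
(0,5): no bracket -> illegal
(1,3): no bracket -> illegal
(1,5): flips 1 -> legal
(2,1): flips 1 -> legal
(2,2): flips 1 -> legal
(2,3): no bracket -> illegal
(2,5): flips 1 -> legal
(3,1): flips 1 -> legal
(3,5): flips 1 -> legal
(4,1): no bracket -> illegal
(4,5): flips 1 -> legal
(4,6): no bracket -> illegal
(5,3): no bracket -> illegal
(5,4): no bracket -> illegal
(5,6): no bracket -> illegal
(6,4): no bracket -> illegal
(6,5): no bracket -> illegal
(6,6): flips 2 -> legal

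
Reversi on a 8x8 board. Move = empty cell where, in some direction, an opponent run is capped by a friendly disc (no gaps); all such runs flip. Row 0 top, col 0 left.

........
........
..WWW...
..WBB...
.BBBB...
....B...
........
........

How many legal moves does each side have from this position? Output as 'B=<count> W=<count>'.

Answer: B=7 W=9

Derivation:
-- B to move --
(1,1): flips 1 -> legal
(1,2): flips 3 -> legal
(1,3): flips 1 -> legal
(1,4): flips 3 -> legal
(1,5): flips 1 -> legal
(2,1): flips 1 -> legal
(2,5): no bracket -> illegal
(3,1): flips 1 -> legal
(3,5): no bracket -> illegal
B mobility = 7
-- W to move --
(2,5): no bracket -> illegal
(3,0): no bracket -> illegal
(3,1): no bracket -> illegal
(3,5): flips 2 -> legal
(4,0): no bracket -> illegal
(4,5): flips 1 -> legal
(5,0): flips 1 -> legal
(5,1): flips 2 -> legal
(5,2): flips 1 -> legal
(5,3): flips 2 -> legal
(5,5): flips 2 -> legal
(6,3): no bracket -> illegal
(6,4): flips 3 -> legal
(6,5): flips 2 -> legal
W mobility = 9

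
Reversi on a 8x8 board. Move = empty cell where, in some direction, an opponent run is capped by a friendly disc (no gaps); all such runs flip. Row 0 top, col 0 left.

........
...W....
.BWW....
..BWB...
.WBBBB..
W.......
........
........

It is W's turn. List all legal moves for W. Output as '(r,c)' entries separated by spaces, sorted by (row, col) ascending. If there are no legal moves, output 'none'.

Answer: (2,0) (3,1) (3,5) (4,6) (5,1) (5,2) (5,3) (5,5) (5,6)

Derivation:
(1,0): no bracket -> illegal
(1,1): no bracket -> illegal
(1,2): no bracket -> illegal
(2,0): flips 1 -> legal
(2,4): no bracket -> illegal
(2,5): no bracket -> illegal
(3,0): no bracket -> illegal
(3,1): flips 1 -> legal
(3,5): flips 1 -> legal
(3,6): no bracket -> illegal
(4,6): flips 4 -> legal
(5,1): flips 1 -> legal
(5,2): flips 2 -> legal
(5,3): flips 1 -> legal
(5,4): no bracket -> illegal
(5,5): flips 1 -> legal
(5,6): flips 2 -> legal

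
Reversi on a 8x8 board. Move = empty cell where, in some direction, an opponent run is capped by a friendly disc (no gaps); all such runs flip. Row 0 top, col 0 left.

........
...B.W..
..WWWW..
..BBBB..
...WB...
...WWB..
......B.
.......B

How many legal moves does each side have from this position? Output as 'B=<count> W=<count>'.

-- B to move --
(0,4): no bracket -> illegal
(0,5): flips 2 -> legal
(0,6): flips 2 -> legal
(1,1): flips 1 -> legal
(1,2): flips 2 -> legal
(1,4): flips 2 -> legal
(1,6): flips 1 -> legal
(2,1): no bracket -> illegal
(2,6): no bracket -> illegal
(3,1): flips 1 -> legal
(3,6): no bracket -> illegal
(4,2): flips 1 -> legal
(4,5): no bracket -> illegal
(5,2): flips 3 -> legal
(6,2): flips 1 -> legal
(6,3): flips 2 -> legal
(6,4): flips 1 -> legal
(6,5): flips 2 -> legal
B mobility = 13
-- W to move --
(0,2): flips 1 -> legal
(0,3): flips 1 -> legal
(0,4): flips 1 -> legal
(1,2): no bracket -> illegal
(1,4): no bracket -> illegal
(2,1): flips 1 -> legal
(2,6): flips 2 -> legal
(3,1): no bracket -> illegal
(3,6): no bracket -> illegal
(4,1): flips 1 -> legal
(4,2): flips 2 -> legal
(4,5): flips 3 -> legal
(4,6): flips 1 -> legal
(5,6): flips 1 -> legal
(5,7): no bracket -> illegal
(6,4): no bracket -> illegal
(6,5): no bracket -> illegal
(6,7): no bracket -> illegal
(7,5): no bracket -> illegal
(7,6): no bracket -> illegal
W mobility = 10

Answer: B=13 W=10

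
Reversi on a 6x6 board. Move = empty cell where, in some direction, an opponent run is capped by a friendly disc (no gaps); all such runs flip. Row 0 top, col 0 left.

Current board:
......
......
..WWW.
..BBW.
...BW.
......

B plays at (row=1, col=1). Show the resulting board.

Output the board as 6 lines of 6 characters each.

Answer: ......
.B....
..BWW.
..BBW.
...BW.
......

Derivation:
Place B at (1,1); scan 8 dirs for brackets.
Dir NW: first cell '.' (not opp) -> no flip
Dir N: first cell '.' (not opp) -> no flip
Dir NE: first cell '.' (not opp) -> no flip
Dir W: first cell '.' (not opp) -> no flip
Dir E: first cell '.' (not opp) -> no flip
Dir SW: first cell '.' (not opp) -> no flip
Dir S: first cell '.' (not opp) -> no flip
Dir SE: opp run (2,2) capped by B -> flip
All flips: (2,2)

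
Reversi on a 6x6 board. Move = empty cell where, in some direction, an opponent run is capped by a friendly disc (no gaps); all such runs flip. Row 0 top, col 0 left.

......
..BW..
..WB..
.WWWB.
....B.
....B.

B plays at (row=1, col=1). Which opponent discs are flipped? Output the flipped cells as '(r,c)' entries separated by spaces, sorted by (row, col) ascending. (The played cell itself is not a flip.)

Dir NW: first cell '.' (not opp) -> no flip
Dir N: first cell '.' (not opp) -> no flip
Dir NE: first cell '.' (not opp) -> no flip
Dir W: first cell '.' (not opp) -> no flip
Dir E: first cell 'B' (not opp) -> no flip
Dir SW: first cell '.' (not opp) -> no flip
Dir S: first cell '.' (not opp) -> no flip
Dir SE: opp run (2,2) (3,3) capped by B -> flip

Answer: (2,2) (3,3)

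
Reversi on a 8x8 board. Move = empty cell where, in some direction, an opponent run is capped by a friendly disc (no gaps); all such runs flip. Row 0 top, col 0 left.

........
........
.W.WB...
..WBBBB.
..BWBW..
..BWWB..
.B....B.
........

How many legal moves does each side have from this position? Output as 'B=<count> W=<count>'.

-- B to move --
(1,0): no bracket -> illegal
(1,1): no bracket -> illegal
(1,2): flips 1 -> legal
(1,3): flips 1 -> legal
(1,4): no bracket -> illegal
(2,0): no bracket -> illegal
(2,2): flips 2 -> legal
(3,0): no bracket -> illegal
(3,1): flips 1 -> legal
(4,1): no bracket -> illegal
(4,6): flips 1 -> legal
(5,6): flips 1 -> legal
(6,2): flips 1 -> legal
(6,3): flips 4 -> legal
(6,4): flips 2 -> legal
(6,5): no bracket -> illegal
B mobility = 9
-- W to move --
(1,3): no bracket -> illegal
(1,4): flips 3 -> legal
(1,5): no bracket -> illegal
(2,2): no bracket -> illegal
(2,5): flips 3 -> legal
(2,6): flips 2 -> legal
(2,7): flips 1 -> legal
(3,1): flips 1 -> legal
(3,7): flips 4 -> legal
(4,1): flips 1 -> legal
(4,6): no bracket -> illegal
(4,7): no bracket -> illegal
(5,0): no bracket -> illegal
(5,1): flips 1 -> legal
(5,6): flips 1 -> legal
(5,7): no bracket -> illegal
(6,0): no bracket -> illegal
(6,2): flips 2 -> legal
(6,3): no bracket -> illegal
(6,4): no bracket -> illegal
(6,5): flips 1 -> legal
(6,7): no bracket -> illegal
(7,0): flips 2 -> legal
(7,1): no bracket -> illegal
(7,2): no bracket -> illegal
(7,5): no bracket -> illegal
(7,6): no bracket -> illegal
(7,7): no bracket -> illegal
W mobility = 12

Answer: B=9 W=12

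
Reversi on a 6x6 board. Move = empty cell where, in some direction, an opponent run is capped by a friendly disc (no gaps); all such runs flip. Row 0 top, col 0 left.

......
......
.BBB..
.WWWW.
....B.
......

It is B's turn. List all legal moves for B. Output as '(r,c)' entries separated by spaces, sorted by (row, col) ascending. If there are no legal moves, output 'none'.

Answer: (2,4) (4,0) (4,1) (4,2) (4,3) (4,5)

Derivation:
(2,0): no bracket -> illegal
(2,4): flips 1 -> legal
(2,5): no bracket -> illegal
(3,0): no bracket -> illegal
(3,5): no bracket -> illegal
(4,0): flips 1 -> legal
(4,1): flips 2 -> legal
(4,2): flips 1 -> legal
(4,3): flips 2 -> legal
(4,5): flips 1 -> legal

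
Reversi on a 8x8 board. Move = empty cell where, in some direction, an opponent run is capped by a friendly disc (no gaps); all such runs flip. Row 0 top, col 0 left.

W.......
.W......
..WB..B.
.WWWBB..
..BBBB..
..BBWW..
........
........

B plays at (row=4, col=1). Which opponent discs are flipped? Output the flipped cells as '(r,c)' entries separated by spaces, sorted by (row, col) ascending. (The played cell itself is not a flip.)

Answer: (3,2)

Derivation:
Dir NW: first cell '.' (not opp) -> no flip
Dir N: opp run (3,1), next='.' -> no flip
Dir NE: opp run (3,2) capped by B -> flip
Dir W: first cell '.' (not opp) -> no flip
Dir E: first cell 'B' (not opp) -> no flip
Dir SW: first cell '.' (not opp) -> no flip
Dir S: first cell '.' (not opp) -> no flip
Dir SE: first cell 'B' (not opp) -> no flip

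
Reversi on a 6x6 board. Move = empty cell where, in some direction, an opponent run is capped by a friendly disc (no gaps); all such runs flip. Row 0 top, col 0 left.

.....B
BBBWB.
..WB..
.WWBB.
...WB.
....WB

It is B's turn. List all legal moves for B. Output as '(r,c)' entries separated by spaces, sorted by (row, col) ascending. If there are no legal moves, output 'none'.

(0,2): no bracket -> illegal
(0,3): flips 1 -> legal
(0,4): no bracket -> illegal
(2,0): no bracket -> illegal
(2,1): flips 1 -> legal
(2,4): no bracket -> illegal
(3,0): flips 2 -> legal
(4,0): no bracket -> illegal
(4,1): flips 1 -> legal
(4,2): flips 3 -> legal
(4,5): no bracket -> illegal
(5,2): flips 1 -> legal
(5,3): flips 2 -> legal

Answer: (0,3) (2,1) (3,0) (4,1) (4,2) (5,2) (5,3)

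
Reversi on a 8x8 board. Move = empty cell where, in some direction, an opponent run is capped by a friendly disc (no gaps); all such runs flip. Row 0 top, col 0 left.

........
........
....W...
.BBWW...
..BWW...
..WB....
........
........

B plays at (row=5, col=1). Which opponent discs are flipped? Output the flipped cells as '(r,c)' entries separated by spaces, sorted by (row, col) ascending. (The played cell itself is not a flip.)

Answer: (5,2)

Derivation:
Dir NW: first cell '.' (not opp) -> no flip
Dir N: first cell '.' (not opp) -> no flip
Dir NE: first cell 'B' (not opp) -> no flip
Dir W: first cell '.' (not opp) -> no flip
Dir E: opp run (5,2) capped by B -> flip
Dir SW: first cell '.' (not opp) -> no flip
Dir S: first cell '.' (not opp) -> no flip
Dir SE: first cell '.' (not opp) -> no flip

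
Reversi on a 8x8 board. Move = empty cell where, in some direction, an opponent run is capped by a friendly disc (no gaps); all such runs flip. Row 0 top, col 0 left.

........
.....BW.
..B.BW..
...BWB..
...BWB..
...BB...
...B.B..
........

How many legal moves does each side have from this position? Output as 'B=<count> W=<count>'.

Answer: B=5 W=14

Derivation:
-- B to move --
(0,5): no bracket -> illegal
(0,6): no bracket -> illegal
(0,7): flips 3 -> legal
(1,4): no bracket -> illegal
(1,7): flips 1 -> legal
(2,3): flips 1 -> legal
(2,6): flips 1 -> legal
(2,7): no bracket -> illegal
(3,6): no bracket -> illegal
(5,5): flips 1 -> legal
B mobility = 5
-- W to move --
(0,4): no bracket -> illegal
(0,5): flips 1 -> legal
(0,6): no bracket -> illegal
(1,1): flips 2 -> legal
(1,2): no bracket -> illegal
(1,3): no bracket -> illegal
(1,4): flips 2 -> legal
(2,1): no bracket -> illegal
(2,3): flips 1 -> legal
(2,6): flips 1 -> legal
(3,1): no bracket -> illegal
(3,2): flips 1 -> legal
(3,6): flips 1 -> legal
(4,2): flips 1 -> legal
(4,6): flips 1 -> legal
(5,2): flips 1 -> legal
(5,5): flips 2 -> legal
(5,6): flips 1 -> legal
(6,2): flips 1 -> legal
(6,4): flips 1 -> legal
(6,6): no bracket -> illegal
(7,2): no bracket -> illegal
(7,3): no bracket -> illegal
(7,4): no bracket -> illegal
(7,5): no bracket -> illegal
(7,6): no bracket -> illegal
W mobility = 14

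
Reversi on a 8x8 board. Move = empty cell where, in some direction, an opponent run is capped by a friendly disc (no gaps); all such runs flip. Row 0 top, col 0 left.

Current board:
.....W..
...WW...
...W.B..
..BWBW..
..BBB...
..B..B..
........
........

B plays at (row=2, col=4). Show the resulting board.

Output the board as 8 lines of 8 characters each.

Answer: .....W..
...WW...
...WBB..
..BBBW..
..BBB...
..B..B..
........
........

Derivation:
Place B at (2,4); scan 8 dirs for brackets.
Dir NW: opp run (1,3), next='.' -> no flip
Dir N: opp run (1,4), next='.' -> no flip
Dir NE: first cell '.' (not opp) -> no flip
Dir W: opp run (2,3), next='.' -> no flip
Dir E: first cell 'B' (not opp) -> no flip
Dir SW: opp run (3,3) capped by B -> flip
Dir S: first cell 'B' (not opp) -> no flip
Dir SE: opp run (3,5), next='.' -> no flip
All flips: (3,3)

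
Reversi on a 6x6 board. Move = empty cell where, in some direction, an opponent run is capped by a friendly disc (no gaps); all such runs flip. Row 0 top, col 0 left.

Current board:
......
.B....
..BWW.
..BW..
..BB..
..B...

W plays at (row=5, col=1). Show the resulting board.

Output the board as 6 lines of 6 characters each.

Place W at (5,1); scan 8 dirs for brackets.
Dir NW: first cell '.' (not opp) -> no flip
Dir N: first cell '.' (not opp) -> no flip
Dir NE: opp run (4,2) capped by W -> flip
Dir W: first cell '.' (not opp) -> no flip
Dir E: opp run (5,2), next='.' -> no flip
Dir SW: edge -> no flip
Dir S: edge -> no flip
Dir SE: edge -> no flip
All flips: (4,2)

Answer: ......
.B....
..BWW.
..BW..
..WB..
.WB...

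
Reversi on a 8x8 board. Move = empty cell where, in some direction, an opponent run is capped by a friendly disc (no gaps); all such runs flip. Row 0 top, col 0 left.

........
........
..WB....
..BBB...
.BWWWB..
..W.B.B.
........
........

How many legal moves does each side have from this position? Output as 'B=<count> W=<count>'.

Answer: B=9 W=9

Derivation:
-- B to move --
(1,1): flips 1 -> legal
(1,2): flips 1 -> legal
(1,3): no bracket -> illegal
(2,1): flips 1 -> legal
(3,1): no bracket -> illegal
(3,5): no bracket -> illegal
(5,1): flips 1 -> legal
(5,3): flips 1 -> legal
(5,5): flips 1 -> legal
(6,1): flips 2 -> legal
(6,2): flips 2 -> legal
(6,3): flips 1 -> legal
B mobility = 9
-- W to move --
(1,2): no bracket -> illegal
(1,3): flips 2 -> legal
(1,4): no bracket -> illegal
(2,1): flips 1 -> legal
(2,4): flips 3 -> legal
(2,5): flips 1 -> legal
(3,0): flips 1 -> legal
(3,1): no bracket -> illegal
(3,5): no bracket -> illegal
(3,6): no bracket -> illegal
(4,0): flips 1 -> legal
(4,6): flips 1 -> legal
(4,7): no bracket -> illegal
(5,0): no bracket -> illegal
(5,1): no bracket -> illegal
(5,3): no bracket -> illegal
(5,5): no bracket -> illegal
(5,7): no bracket -> illegal
(6,3): no bracket -> illegal
(6,4): flips 1 -> legal
(6,5): flips 1 -> legal
(6,6): no bracket -> illegal
(6,7): no bracket -> illegal
W mobility = 9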